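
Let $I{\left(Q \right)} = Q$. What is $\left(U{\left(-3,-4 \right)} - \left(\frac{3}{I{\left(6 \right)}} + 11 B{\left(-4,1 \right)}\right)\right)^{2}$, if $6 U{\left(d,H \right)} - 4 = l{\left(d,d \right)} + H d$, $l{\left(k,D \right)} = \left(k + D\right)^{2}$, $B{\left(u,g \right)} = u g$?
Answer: $\frac{97969}{36} \approx 2721.4$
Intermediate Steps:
$B{\left(u,g \right)} = g u$
$l{\left(k,D \right)} = \left(D + k\right)^{2}$
$U{\left(d,H \right)} = \frac{2}{3} + \frac{2 d^{2}}{3} + \frac{H d}{6}$ ($U{\left(d,H \right)} = \frac{2}{3} + \frac{\left(d + d\right)^{2} + H d}{6} = \frac{2}{3} + \frac{\left(2 d\right)^{2} + H d}{6} = \frac{2}{3} + \frac{4 d^{2} + H d}{6} = \frac{2}{3} + \left(\frac{2 d^{2}}{3} + \frac{H d}{6}\right) = \frac{2}{3} + \frac{2 d^{2}}{3} + \frac{H d}{6}$)
$\left(U{\left(-3,-4 \right)} - \left(\frac{3}{I{\left(6 \right)}} + 11 B{\left(-4,1 \right)}\right)\right)^{2} = \left(\left(\frac{2}{3} + \frac{2 \left(-3\right)^{2}}{3} + \frac{1}{6} \left(-4\right) \left(-3\right)\right) - \left(\frac{1}{2} + 11 \cdot 1 \left(-4\right)\right)\right)^{2} = \left(\left(\frac{2}{3} + \frac{2}{3} \cdot 9 + 2\right) - - \frac{87}{2}\right)^{2} = \left(\left(\frac{2}{3} + 6 + 2\right) + \left(- \frac{1}{2} + 44\right)\right)^{2} = \left(\frac{26}{3} + \frac{87}{2}\right)^{2} = \left(\frac{313}{6}\right)^{2} = \frac{97969}{36}$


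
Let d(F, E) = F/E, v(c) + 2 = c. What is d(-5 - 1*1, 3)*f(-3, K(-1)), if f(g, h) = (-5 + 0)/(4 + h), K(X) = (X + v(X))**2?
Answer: 1/2 ≈ 0.50000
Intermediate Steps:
v(c) = -2 + c
K(X) = (-2 + 2*X)**2 (K(X) = (X + (-2 + X))**2 = (-2 + 2*X)**2)
f(g, h) = -5/(4 + h)
d(-5 - 1*1, 3)*f(-3, K(-1)) = ((-5 - 1*1)/3)*(-5/(4 + 4*(-1 - 1)**2)) = ((-5 - 1)*(1/3))*(-5/(4 + 4*(-2)**2)) = (-6*1/3)*(-5/(4 + 4*4)) = -(-10)/(4 + 16) = -(-10)/20 = -2*(-1/4) = 1/2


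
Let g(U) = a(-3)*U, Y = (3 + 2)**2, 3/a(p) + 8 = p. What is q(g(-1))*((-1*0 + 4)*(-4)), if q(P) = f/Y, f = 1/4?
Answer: -4/25 ≈ -0.16000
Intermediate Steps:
a(p) = 3/(-8 + p)
f = 1/4 ≈ 0.25000
Y = 25 (Y = 5**2 = 25)
g(U) = -3*U/11 (g(U) = (3/(-8 - 3))*U = (3/(-11))*U = (3*(-1/11))*U = -3*U/11)
q(P) = 1/100 (q(P) = (1/4)/25 = (1/4)*(1/25) = 1/100)
q(g(-1))*((-1*0 + 4)*(-4)) = ((-1*0 + 4)*(-4))/100 = ((0 + 4)*(-4))/100 = (4*(-4))/100 = (1/100)*(-16) = -4/25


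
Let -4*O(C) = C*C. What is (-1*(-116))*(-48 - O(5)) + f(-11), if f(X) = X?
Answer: -4854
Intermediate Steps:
O(C) = -C²/4 (O(C) = -C*C/4 = -C²/4)
(-1*(-116))*(-48 - O(5)) + f(-11) = (-1*(-116))*(-48 - (-1)*5²/4) - 11 = 116*(-48 - (-1)*25/4) - 11 = 116*(-48 - 1*(-25/4)) - 11 = 116*(-48 + 25/4) - 11 = 116*(-167/4) - 11 = -4843 - 11 = -4854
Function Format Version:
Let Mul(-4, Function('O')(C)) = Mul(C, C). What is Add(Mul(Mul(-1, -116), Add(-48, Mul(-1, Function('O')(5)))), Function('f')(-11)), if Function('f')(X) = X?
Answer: -4854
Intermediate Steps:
Function('O')(C) = Mul(Rational(-1, 4), Pow(C, 2)) (Function('O')(C) = Mul(Rational(-1, 4), Mul(C, C)) = Mul(Rational(-1, 4), Pow(C, 2)))
Add(Mul(Mul(-1, -116), Add(-48, Mul(-1, Function('O')(5)))), Function('f')(-11)) = Add(Mul(Mul(-1, -116), Add(-48, Mul(-1, Mul(Rational(-1, 4), Pow(5, 2))))), -11) = Add(Mul(116, Add(-48, Mul(-1, Mul(Rational(-1, 4), 25)))), -11) = Add(Mul(116, Add(-48, Mul(-1, Rational(-25, 4)))), -11) = Add(Mul(116, Add(-48, Rational(25, 4))), -11) = Add(Mul(116, Rational(-167, 4)), -11) = Add(-4843, -11) = -4854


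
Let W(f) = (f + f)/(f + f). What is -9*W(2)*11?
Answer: -99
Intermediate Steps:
W(f) = 1 (W(f) = (2*f)/((2*f)) = (2*f)*(1/(2*f)) = 1)
-9*W(2)*11 = -9*1*11 = -9*11 = -99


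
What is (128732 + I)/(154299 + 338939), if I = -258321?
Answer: -129589/493238 ≈ -0.26273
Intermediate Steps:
(128732 + I)/(154299 + 338939) = (128732 - 258321)/(154299 + 338939) = -129589/493238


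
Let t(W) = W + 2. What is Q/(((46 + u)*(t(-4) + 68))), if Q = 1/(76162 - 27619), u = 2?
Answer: 1/153784224 ≈ 6.5026e-9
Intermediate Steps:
t(W) = 2 + W
Q = 1/48543 ≈ 2.0600e-5
Q/(((46 + u)*(t(-4) + 68))) = 1/(48543*(((46 + 2)*((2 - 4) + 68)))) = 1/(48543*((48*(-2 + 68)))) = 1/(48543*((48*66))) = (1/48543)/3168 = (1/48543)*(1/3168) = 1/153784224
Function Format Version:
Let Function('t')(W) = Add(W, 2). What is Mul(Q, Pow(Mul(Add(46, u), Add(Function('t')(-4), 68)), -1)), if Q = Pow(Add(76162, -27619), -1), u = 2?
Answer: Rational(1, 153784224) ≈ 6.5026e-9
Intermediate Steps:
Function('t')(W) = Add(2, W)
Q = Rational(1, 48543) (Q = Pow(48543, -1) = Rational(1, 48543) ≈ 2.0600e-5)
Mul(Q, Pow(Mul(Add(46, u), Add(Function('t')(-4), 68)), -1)) = Mul(Rational(1, 48543), Pow(Mul(Add(46, 2), Add(Add(2, -4), 68)), -1)) = Mul(Rational(1, 48543), Pow(Mul(48, Add(-2, 68)), -1)) = Mul(Rational(1, 48543), Pow(Mul(48, 66), -1)) = Mul(Rational(1, 48543), Pow(3168, -1)) = Mul(Rational(1, 48543), Rational(1, 3168)) = Rational(1, 153784224)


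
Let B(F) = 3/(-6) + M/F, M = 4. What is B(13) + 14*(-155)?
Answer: -56425/26 ≈ -2170.2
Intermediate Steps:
B(F) = -1/2 + 4/F (B(F) = 3/(-6) + 4/F = 3*(-1/6) + 4/F = -1/2 + 4/F)
B(13) + 14*(-155) = (1/2)*(8 - 1*13)/13 + 14*(-155) = (1/2)*(1/13)*(8 - 13) - 2170 = (1/2)*(1/13)*(-5) - 2170 = -5/26 - 2170 = -56425/26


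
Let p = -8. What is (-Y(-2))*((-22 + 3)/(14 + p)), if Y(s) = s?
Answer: -19/3 ≈ -6.3333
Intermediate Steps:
(-Y(-2))*((-22 + 3)/(14 + p)) = (-1*(-2))*((-22 + 3)/(14 - 8)) = 2*(-19/6) = -19/3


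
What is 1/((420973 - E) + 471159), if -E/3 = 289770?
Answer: 1/1761442 ≈ 5.6772e-7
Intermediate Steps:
E = -869310 (E = -3*289770 = -869310)
1/((420973 - E) + 471159) = 1/((420973 - 1*(-869310)) + 471159) = 1/((420973 + 869310) + 471159) = 1/(1290283 + 471159) = 1/1761442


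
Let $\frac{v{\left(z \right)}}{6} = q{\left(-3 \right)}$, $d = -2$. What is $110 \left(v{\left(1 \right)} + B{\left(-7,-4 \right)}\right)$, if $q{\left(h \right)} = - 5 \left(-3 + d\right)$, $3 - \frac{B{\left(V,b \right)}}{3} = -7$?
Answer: $19800$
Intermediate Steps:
$B{\left(V,b \right)} = 30$ ($B{\left(V,b \right)} = 9 - -21 = 9 + 21 = 30$)
$q{\left(h \right)} = 25$ ($q{\left(h \right)} = - 5 \left(-3 - 2\right) = \left(-5\right) \left(-5\right) = 25$)
$v{\left(z \right)} = 150$ ($v{\left(z \right)} = 6 \cdot 25 = 150$)
$110 \left(v{\left(1 \right)} + B{\left(-7,-4 \right)}\right) = 110 \left(150 + 30\right) = 110 \cdot 180 = 19800$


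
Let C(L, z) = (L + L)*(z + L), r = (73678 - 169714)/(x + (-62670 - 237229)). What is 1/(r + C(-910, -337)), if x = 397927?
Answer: 8169/18539864257 ≈ 4.4062e-7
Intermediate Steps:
r = -8003/8169 (r = (73678 - 169714)/(397927 + (-62670 - 237229)) = -96036/(397927 - 299899) = -96036/98028 = -96036*1/98028 = -8003/8169 ≈ -0.97968)
C(L, z) = 2*L*(L + z) (C(L, z) = (2*L)*(L + z) = 2*L*(L + z))
1/(r + C(-910, -337)) = 1/(-8003/8169 + 2*(-910)*(-910 - 337)) = 1/(-8003/8169 + 2*(-910)*(-1247)) = 1/(-8003/8169 + 2269540) = 1/(18539864257/8169) = 8169/18539864257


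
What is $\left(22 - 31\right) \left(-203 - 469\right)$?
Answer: $6048$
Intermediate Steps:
$\left(22 - 31\right) \left(-203 - 469\right) = \left(22 + \left(-221 + 190\right)\right) \left(-672\right) = \left(22 - 31\right) \left(-672\right) = \left(-9\right) \left(-672\right) = 6048$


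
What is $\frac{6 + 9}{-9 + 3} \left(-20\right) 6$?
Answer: $300$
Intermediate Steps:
$\frac{6 + 9}{-9 + 3} \left(-20\right) 6 = \frac{15}{-6} \left(-20\right) 6 = 15 \left(- \frac{1}{6}\right) \left(-20\right) 6 = \left(- \frac{5}{2}\right) \left(-20\right) 6 = 50 \cdot 6 = 300$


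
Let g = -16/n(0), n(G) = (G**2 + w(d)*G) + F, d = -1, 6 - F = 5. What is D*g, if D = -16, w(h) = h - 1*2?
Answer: 256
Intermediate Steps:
F = 1 (F = 6 - 1*5 = 6 - 5 = 1)
w(h) = -2 + h (w(h) = h - 2 = -2 + h)
n(G) = 1 + G**2 - 3*G (n(G) = (G**2 + (-2 - 1)*G) + 1 = (G**2 - 3*G) + 1 = 1 + G**2 - 3*G)
g = -16 (g = -16/(1 + 0**2 - 3*0) = -16/(1 + 0 + 0) = -16/1 = -16*1 = -16)
D*g = -16*(-16) = 256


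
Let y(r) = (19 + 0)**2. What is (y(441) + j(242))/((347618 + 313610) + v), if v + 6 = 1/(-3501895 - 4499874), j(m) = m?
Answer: 1608355569/1763648567239 ≈ 0.00091195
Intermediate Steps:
v = -48010615/8001769 (v = -6 + 1/(-3501895 - 4499874) = -6 + 1/(-8001769) = -6 - 1/8001769 = -48010615/8001769 ≈ -6.0000)
y(r) = 361 (y(r) = 19**2 = 361)
(y(441) + j(242))/((347618 + 313610) + v) = (361 + 242)/((347618 + 313610) - 48010615/8001769) = 603/(661228 - 48010615/8001769) = 603/(5290945701717/8001769) = 603*(8001769/5290945701717) = 1608355569/1763648567239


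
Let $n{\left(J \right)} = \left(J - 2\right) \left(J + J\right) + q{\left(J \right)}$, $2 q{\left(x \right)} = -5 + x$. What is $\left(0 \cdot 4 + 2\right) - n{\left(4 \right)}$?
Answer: $- \frac{27}{2} \approx -13.5$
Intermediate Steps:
$q{\left(x \right)} = - \frac{5}{2} + \frac{x}{2}$ ($q{\left(x \right)} = \frac{-5 + x}{2} = - \frac{5}{2} + \frac{x}{2}$)
$n{\left(J \right)} = - \frac{5}{2} + \frac{J}{2} + 2 J \left(-2 + J\right)$ ($n{\left(J \right)} = \left(J - 2\right) \left(J + J\right) + \left(- \frac{5}{2} + \frac{J}{2}\right) = \left(-2 + J\right) 2 J + \left(- \frac{5}{2} + \frac{J}{2}\right) = 2 J \left(-2 + J\right) + \left(- \frac{5}{2} + \frac{J}{2}\right) = - \frac{5}{2} + \frac{J}{2} + 2 J \left(-2 + J\right)$)
$\left(0 \cdot 4 + 2\right) - n{\left(4 \right)} = \left(0 \cdot 4 + 2\right) - \left(- \frac{5}{2} + 2 \cdot 4^{2} - 14\right) = \left(0 + 2\right) - \left(- \frac{5}{2} + 2 \cdot 16 - 14\right) = 2 - \left(- \frac{5}{2} + 32 - 14\right) = 2 - \frac{31}{2} = - \frac{27}{2}$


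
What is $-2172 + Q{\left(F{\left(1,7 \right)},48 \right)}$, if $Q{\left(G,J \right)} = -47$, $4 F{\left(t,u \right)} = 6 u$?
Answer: $-2219$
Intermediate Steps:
$F{\left(t,u \right)} = \frac{3 u}{2}$ ($F{\left(t,u \right)} = \frac{6 u}{4} = \frac{3 u}{2}$)
$-2172 + Q{\left(F{\left(1,7 \right)},48 \right)} = -2172 - 47 = -2219$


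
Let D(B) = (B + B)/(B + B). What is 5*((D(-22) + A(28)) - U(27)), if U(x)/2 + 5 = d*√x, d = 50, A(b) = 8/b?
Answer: 395/7 - 1500*√3 ≈ -2541.6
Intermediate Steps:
D(B) = 1 (D(B) = (2*B)/((2*B)) = (2*B)*(1/(2*B)) = 1)
U(x) = -10 + 100*√x (U(x) = -10 + 2*(50*√x) = -10 + 100*√x)
5*((D(-22) + A(28)) - U(27)) = 5*((1 + 8/28) - (-10 + 100*√27)) = 5*((1 + 8*(1/28)) - (-10 + 100*(3*√3))) = 5*((1 + 2/7) - (-10 + 300*√3)) = 5*(9/7 + (10 - 300*√3)) = 5*(79/7 - 300*√3) = 395/7 - 1500*√3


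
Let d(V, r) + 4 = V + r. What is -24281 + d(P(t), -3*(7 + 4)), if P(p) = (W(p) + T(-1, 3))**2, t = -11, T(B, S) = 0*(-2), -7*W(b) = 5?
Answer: -1191557/49 ≈ -24318.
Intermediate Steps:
W(b) = -5/7 (W(b) = -1/7*5 = -5/7)
T(B, S) = 0
P(p) = 25/49 (P(p) = (-5/7 + 0)**2 = (-5/7)**2 = 25/49)
d(V, r) = -4 + V + r (d(V, r) = -4 + (V + r) = -4 + V + r)
-24281 + d(P(t), -3*(7 + 4)) = -24281 + (-4 + 25/49 - 3*(7 + 4)) = -24281 + (-4 + 25/49 - 3*11) = -24281 + (-4 + 25/49 - 33) = -24281 - 1788/49 = -1191557/49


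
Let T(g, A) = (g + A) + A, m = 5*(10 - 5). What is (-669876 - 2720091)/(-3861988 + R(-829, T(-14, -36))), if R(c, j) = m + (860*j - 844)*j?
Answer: -3389967/2571181 ≈ -1.3184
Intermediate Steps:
m = 25 (m = 5*5 = 25)
T(g, A) = g + 2*A (T(g, A) = (A + g) + A = g + 2*A)
R(c, j) = 25 + j*(-844 + 860*j) (R(c, j) = 25 + (860*j - 844)*j = 25 + (-844 + 860*j)*j = 25 + j*(-844 + 860*j))
(-669876 - 2720091)/(-3861988 + R(-829, T(-14, -36))) = (-669876 - 2720091)/(-3861988 + (25 - 844*(-14 + 2*(-36)) + 860*(-14 + 2*(-36))²)) = -3389967/(-3861988 + (25 - 844*(-14 - 72) + 860*(-14 - 72)²)) = -3389967/(-3861988 + (25 - 844*(-86) + 860*(-86)²)) = -3389967/(-3861988 + (25 + 72584 + 860*7396)) = -3389967/(-3861988 + (25 + 72584 + 6360560)) = -3389967/(-3861988 + 6433169) = -3389967/2571181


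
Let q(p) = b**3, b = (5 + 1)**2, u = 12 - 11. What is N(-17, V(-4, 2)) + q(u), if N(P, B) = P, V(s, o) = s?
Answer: 46639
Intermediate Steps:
u = 1
b = 36 (b = 6**2 = 36)
q(p) = 46656 (q(p) = 36**3 = 46656)
N(-17, V(-4, 2)) + q(u) = -17 + 46656 = 46639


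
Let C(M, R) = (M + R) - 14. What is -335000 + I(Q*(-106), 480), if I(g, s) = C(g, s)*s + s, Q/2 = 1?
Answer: -212600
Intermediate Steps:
Q = 2 (Q = 2*1 = 2)
C(M, R) = -14 + M + R
I(g, s) = s + s*(-14 + g + s) (I(g, s) = (-14 + g + s)*s + s = s*(-14 + g + s) + s = s + s*(-14 + g + s))
-335000 + I(Q*(-106), 480) = -335000 + 480*(-13 + 2*(-106) + 480) = -335000 + 480*(-13 - 212 + 480) = -335000 + 480*255 = -335000 + 122400 = -212600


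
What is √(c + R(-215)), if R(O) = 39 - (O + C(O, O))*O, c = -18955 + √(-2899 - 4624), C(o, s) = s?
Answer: √(-111366 + I*√7523) ≈ 0.13 + 333.72*I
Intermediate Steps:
c = -18955 + I*√7523 (c = -18955 + √(-7523) = -18955 + I*√7523 ≈ -18955.0 + 86.735*I)
R(O) = 39 - 2*O² (R(O) = 39 - (O + O)*O = 39 - 2*O*O = 39 - 2*O²)
√(c + R(-215)) = √((-18955 + I*√7523) + (39 - 2*(-215)²)) = √((-18955 + I*√7523) + (39 - 2*46225)) = √((-18955 + I*√7523) + (39 - 92450)) = √((-18955 + I*√7523) - 92411) = √(-111366 + I*√7523)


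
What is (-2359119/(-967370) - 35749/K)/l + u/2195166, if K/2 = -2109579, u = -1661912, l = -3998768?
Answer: -1130164718283263018639003/1492796946261042002501520 ≈ -0.75708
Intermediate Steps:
K = -4219158 (K = 2*(-2109579) = -4219158)
(-2359119/(-967370) - 35749/K)/l + u/2195166 = (-2359119/(-967370) - 35749/(-4219158))/(-3998768) - 1661912/2195166 = (-2359119*(-1/967370) - 35749*(-1/4219158))*(-1/3998768) - 1661912*1/2195166 = (2359119/967370 + 35749/4219158)*(-1/3998768) - 830956/1097583 = (2497019577983/1020371718615)*(-1/3998768) - 830956/1097583 = -2497019577983/4080229776502666320 - 830956/1097583 = -1130164718283263018639003/1492796946261042002501520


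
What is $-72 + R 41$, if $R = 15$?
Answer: $543$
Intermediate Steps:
$-72 + R 41 = -72 + 15 \cdot 41 = -72 + 615 = 543$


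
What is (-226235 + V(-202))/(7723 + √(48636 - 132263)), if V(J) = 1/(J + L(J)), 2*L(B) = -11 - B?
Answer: -372156364211/12722139828 + 48188057*I*√83627/12722139828 ≈ -29.253 + 1.0953*I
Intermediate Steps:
L(B) = -11/2 - B/2 (L(B) = (-11 - B)/2 = -11/2 - B/2)
V(J) = 1/(-11/2 + J/2) (V(J) = 1/(J + (-11/2 - J/2)) = 1/(-11/2 + J/2))
(-226235 + V(-202))/(7723 + √(48636 - 132263)) = (-226235 + 2/(-11 - 202))/(7723 + √(48636 - 132263)) = (-226235 + 2/(-213))/(7723 + √(-83627)) = (-226235 + 2*(-1/213))/(7723 + I*√83627) = (-226235 - 2/213)/(7723 + I*√83627) = -48188057/(213*(7723 + I*√83627))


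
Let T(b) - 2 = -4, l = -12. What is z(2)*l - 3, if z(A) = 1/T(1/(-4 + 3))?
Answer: 3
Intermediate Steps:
T(b) = -2 (T(b) = 2 - 4 = -2)
z(A) = -½ (z(A) = 1/(-2) = -½)
z(2)*l - 3 = -½*(-12) - 3 = 6 - 3 = 3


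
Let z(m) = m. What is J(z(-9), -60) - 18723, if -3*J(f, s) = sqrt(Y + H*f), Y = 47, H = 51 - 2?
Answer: -18723 - I*sqrt(394)/3 ≈ -18723.0 - 6.6165*I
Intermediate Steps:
H = 49
J(f, s) = -sqrt(47 + 49*f)/3
J(z(-9), -60) - 18723 = -sqrt(47 + 49*(-9))/3 - 18723 = -sqrt(47 - 441)/3 - 18723 = -I*sqrt(394)/3 - 18723 = -18723 - I*sqrt(394)/3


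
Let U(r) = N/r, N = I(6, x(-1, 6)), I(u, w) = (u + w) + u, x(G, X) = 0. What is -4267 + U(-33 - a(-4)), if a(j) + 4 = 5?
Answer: -72545/17 ≈ -4267.4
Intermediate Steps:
a(j) = 1 (a(j) = -4 + 5 = 1)
I(u, w) = w + 2*u
N = 12 (N = 0 + 2*6 = 0 + 12 = 12)
U(r) = 12/r
-4267 + U(-33 - a(-4)) = -4267 + 12/(-33 - 1*1) = -4267 + 12/(-33 - 1) = -4267 + 12/(-34) = -4267 + 12*(-1/34) = -4267 - 6/17 = -72545/17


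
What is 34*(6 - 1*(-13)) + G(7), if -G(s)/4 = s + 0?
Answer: 618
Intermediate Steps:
G(s) = -4*s (G(s) = -4*(s + 0) = -4*s)
34*(6 - 1*(-13)) + G(7) = 34*(6 - 1*(-13)) - 4*7 = 34*(6 + 13) - 28 = 34*19 - 28 = 646 - 28 = 618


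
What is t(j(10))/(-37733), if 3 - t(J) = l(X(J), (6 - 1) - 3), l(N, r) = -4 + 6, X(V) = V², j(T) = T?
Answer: -1/37733 ≈ -2.6502e-5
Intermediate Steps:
l(N, r) = 2
t(J) = 1 (t(J) = 3 - 1*2 = 3 - 2 = 1)
t(j(10))/(-37733) = 1/(-37733) = 1*(-1/37733) = -1/37733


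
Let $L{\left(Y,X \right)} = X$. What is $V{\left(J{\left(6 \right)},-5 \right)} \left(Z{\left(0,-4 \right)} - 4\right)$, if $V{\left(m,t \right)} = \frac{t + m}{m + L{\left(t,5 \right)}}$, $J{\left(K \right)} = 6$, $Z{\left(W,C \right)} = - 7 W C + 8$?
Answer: $\frac{4}{11} \approx 0.36364$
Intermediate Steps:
$Z{\left(W,C \right)} = 8 - 7 C W$ ($Z{\left(W,C \right)} = - 7 C W + 8 = 8 - 7 C W$)
$V{\left(m,t \right)} = \frac{m + t}{5 + m}$ ($V{\left(m,t \right)} = \frac{t + m}{m + 5} = \frac{m + t}{5 + m}$)
$V{\left(J{\left(6 \right)},-5 \right)} \left(Z{\left(0,-4 \right)} - 4\right) = \frac{6 - 5}{5 + 6} \left(\left(8 - \left(-28\right) 0\right) - 4\right) = \frac{1}{11} \cdot 1 \left(\left(8 + 0\right) - 4\right) = \frac{1}{11} \cdot 1 \left(8 - 4\right) = \frac{1}{11} \cdot 4 = \frac{4}{11}$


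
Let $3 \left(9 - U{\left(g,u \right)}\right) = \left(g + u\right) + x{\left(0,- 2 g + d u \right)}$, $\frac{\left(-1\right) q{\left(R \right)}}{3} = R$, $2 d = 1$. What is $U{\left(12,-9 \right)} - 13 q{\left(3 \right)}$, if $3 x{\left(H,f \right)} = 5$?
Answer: $\frac{1120}{9} \approx 124.44$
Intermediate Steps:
$d = \frac{1}{2}$ ($d = \frac{1}{2} \cdot 1 = \frac{1}{2} \approx 0.5$)
$q{\left(R \right)} = - 3 R$
$x{\left(H,f \right)} = \frac{5}{3}$ ($x{\left(H,f \right)} = \frac{1}{3} \cdot 5 = \frac{5}{3}$)
$U{\left(g,u \right)} = \frac{76}{9} - \frac{g}{3} - \frac{u}{3}$ ($U{\left(g,u \right)} = 9 - \frac{\left(g + u\right) + \frac{5}{3}}{3} = 9 - \frac{\frac{5}{3} + g + u}{3} = 9 - \left(\frac{5}{9} + \frac{g}{3} + \frac{u}{3}\right) = \frac{76}{9} - \frac{g}{3} - \frac{u}{3}$)
$U{\left(12,-9 \right)} - 13 q{\left(3 \right)} = \left(\frac{76}{9} - 4 - -3\right) - 13 \left(\left(-3\right) 3\right) = \left(\frac{76}{9} - 4 + 3\right) - -117 = \frac{67}{9} + 117 = \frac{1120}{9}$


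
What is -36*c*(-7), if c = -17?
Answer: -4284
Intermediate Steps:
-36*c*(-7) = -36*(-17)*(-7) = 612*(-7) = -4284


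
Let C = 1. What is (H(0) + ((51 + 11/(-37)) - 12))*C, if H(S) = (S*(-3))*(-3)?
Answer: 1432/37 ≈ 38.703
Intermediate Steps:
H(S) = 9*S (H(S) = -3*S*(-3) = 9*S)
(H(0) + ((51 + 11/(-37)) - 12))*C = (9*0 + ((51 + 11/(-37)) - 12))*1 = (0 + ((51 + 11*(-1/37)) - 12))*1 = (0 + ((51 - 11/37) - 12))*1 = (0 + (1876/37 - 12))*1 = (0 + 1432/37)*1 = (1432/37)*1 = 1432/37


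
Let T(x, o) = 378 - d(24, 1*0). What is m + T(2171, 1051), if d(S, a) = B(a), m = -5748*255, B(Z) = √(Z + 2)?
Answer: -1465362 - √2 ≈ -1.4654e+6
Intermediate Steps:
B(Z) = √(2 + Z)
m = -1465740
d(S, a) = √(2 + a)
T(x, o) = 378 - √2 (T(x, o) = 378 - √(2 + 1*0) = 378 - √(2 + 0) = 378 - √2)
m + T(2171, 1051) = -1465740 + (378 - √2) = -1465362 - √2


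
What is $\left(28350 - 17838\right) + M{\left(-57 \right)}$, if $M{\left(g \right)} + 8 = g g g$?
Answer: $-174689$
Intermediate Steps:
$M{\left(g \right)} = -8 + g^{3}$ ($M{\left(g \right)} = -8 + g g g = -8 + g^{2} g = -8 + g^{3}$)
$\left(28350 - 17838\right) + M{\left(-57 \right)} = \left(28350 - 17838\right) + \left(-8 + \left(-57\right)^{3}\right) = 10512 - 185201 = -174689$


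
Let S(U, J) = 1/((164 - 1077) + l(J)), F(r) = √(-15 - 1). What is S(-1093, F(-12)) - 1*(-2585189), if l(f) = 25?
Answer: 2295647831/888 ≈ 2.5852e+6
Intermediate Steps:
F(r) = 4*I (F(r) = √(-16) = 4*I)
S(U, J) = -1/888 (S(U, J) = 1/((164 - 1077) + 25) = 1/(-913 + 25) = 1/(-888) = -1/888)
S(-1093, F(-12)) - 1*(-2585189) = -1/888 - 1*(-2585189) = -1/888 + 2585189 = 2295647831/888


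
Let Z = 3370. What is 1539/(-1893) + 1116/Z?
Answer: -512307/1063235 ≈ -0.48184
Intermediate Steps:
1539/(-1893) + 1116/Z = 1539/(-1893) + 1116/3370 = 1539*(-1/1893) + 1116*(1/3370) = -513/631 + 558/1685 = -512307/1063235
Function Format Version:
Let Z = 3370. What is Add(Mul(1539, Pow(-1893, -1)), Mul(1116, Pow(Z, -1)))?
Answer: Rational(-512307, 1063235) ≈ -0.48184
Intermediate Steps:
Add(Mul(1539, Pow(-1893, -1)), Mul(1116, Pow(Z, -1))) = Add(Mul(1539, Pow(-1893, -1)), Mul(1116, Pow(3370, -1))) = Add(Mul(1539, Rational(-1, 1893)), Mul(1116, Rational(1, 3370))) = Add(Rational(-513, 631), Rational(558, 1685)) = Rational(-512307, 1063235)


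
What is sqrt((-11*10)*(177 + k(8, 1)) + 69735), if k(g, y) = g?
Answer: sqrt(49385) ≈ 222.23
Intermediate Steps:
sqrt((-11*10)*(177 + k(8, 1)) + 69735) = sqrt((-11*10)*(177 + 8) + 69735) = sqrt(-110*185 + 69735) = sqrt(-20350 + 69735) = sqrt(49385)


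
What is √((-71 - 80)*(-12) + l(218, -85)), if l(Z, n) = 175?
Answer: √1987 ≈ 44.576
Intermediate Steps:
√((-71 - 80)*(-12) + l(218, -85)) = √((-71 - 80)*(-12) + 175) = √(-151*(-12) + 175) = √(1812 + 175) = √1987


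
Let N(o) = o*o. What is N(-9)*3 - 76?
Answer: 167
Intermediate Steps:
N(o) = o**2
N(-9)*3 - 76 = (-9)**2*3 - 76 = 81*3 - 76 = 243 - 76 = 167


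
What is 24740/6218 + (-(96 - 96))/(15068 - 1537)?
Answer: 12370/3109 ≈ 3.9788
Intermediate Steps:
24740/6218 + (-(96 - 96))/(15068 - 1537) = 24740*(1/6218) - 1*0/13531 = 12370/3109 + 0*(1/13531) = 12370/3109 + 0 = 12370/3109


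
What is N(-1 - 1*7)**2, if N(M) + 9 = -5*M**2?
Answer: 108241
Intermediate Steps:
N(M) = -9 - 5*M**2
N(-1 - 1*7)**2 = (-9 - 5*(-1 - 1*7)**2)**2 = (-9 - 5*(-1 - 7)**2)**2 = (-9 - 5*(-8)**2)**2 = (-9 - 5*64)**2 = (-9 - 320)**2 = (-329)**2 = 108241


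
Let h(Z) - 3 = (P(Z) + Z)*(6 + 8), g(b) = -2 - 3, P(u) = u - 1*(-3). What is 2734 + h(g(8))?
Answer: 2639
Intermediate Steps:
P(u) = 3 + u (P(u) = u + 3 = 3 + u)
g(b) = -5
h(Z) = 45 + 28*Z (h(Z) = 3 + ((3 + Z) + Z)*(6 + 8) = 3 + (3 + 2*Z)*14 = 3 + (42 + 28*Z) = 45 + 28*Z)
2734 + h(g(8)) = 2734 + (45 + 28*(-5)) = 2734 + (45 - 140) = 2734 - 95 = 2639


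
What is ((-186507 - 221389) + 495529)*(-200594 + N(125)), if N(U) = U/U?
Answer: -17578566369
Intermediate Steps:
N(U) = 1
((-186507 - 221389) + 495529)*(-200594 + N(125)) = ((-186507 - 221389) + 495529)*(-200594 + 1) = (-407896 + 495529)*(-200593) = 87633*(-200593) = -17578566369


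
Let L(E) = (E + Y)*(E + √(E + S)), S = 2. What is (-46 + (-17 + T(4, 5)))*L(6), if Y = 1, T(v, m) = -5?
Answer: -2856 - 952*√2 ≈ -4202.3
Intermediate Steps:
L(E) = (1 + E)*(E + √(2 + E)) (L(E) = (E + 1)*(E + √(E + 2)) = (1 + E)*(E + √(2 + E)))
(-46 + (-17 + T(4, 5)))*L(6) = (-46 + (-17 - 5))*(6 + 6² + √(2 + 6) + 6*√(2 + 6)) = (-46 - 22)*(6 + 36 + √8 + 6*√8) = -68*(6 + 36 + 2*√2 + 6*(2*√2)) = -68*(6 + 36 + 2*√2 + 12*√2) = -68*(42 + 14*√2) = -2856 - 952*√2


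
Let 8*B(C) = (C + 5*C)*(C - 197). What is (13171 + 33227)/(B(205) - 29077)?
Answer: -46398/27847 ≈ -1.6662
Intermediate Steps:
B(C) = 3*C*(-197 + C)/4 (B(C) = ((C + 5*C)*(C - 197))/8 = ((6*C)*(-197 + C))/8 = (6*C*(-197 + C))/8 = 3*C*(-197 + C)/4)
(13171 + 33227)/(B(205) - 29077) = (13171 + 33227)/((¾)*205*(-197 + 205) - 29077) = 46398/((¾)*205*8 - 29077) = 46398/(1230 - 29077) = 46398/(-27847) = 46398*(-1/27847) = -46398/27847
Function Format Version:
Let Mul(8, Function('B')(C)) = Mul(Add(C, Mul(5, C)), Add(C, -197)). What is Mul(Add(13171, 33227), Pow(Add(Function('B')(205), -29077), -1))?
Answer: Rational(-46398, 27847) ≈ -1.6662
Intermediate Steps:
Function('B')(C) = Mul(Rational(3, 4), C, Add(-197, C)) (Function('B')(C) = Mul(Rational(1, 8), Mul(Add(C, Mul(5, C)), Add(C, -197))) = Mul(Rational(1, 8), Mul(Mul(6, C), Add(-197, C))) = Mul(Rational(1, 8), Mul(6, C, Add(-197, C))) = Mul(Rational(3, 4), C, Add(-197, C)))
Mul(Add(13171, 33227), Pow(Add(Function('B')(205), -29077), -1)) = Mul(Add(13171, 33227), Pow(Add(Mul(Rational(3, 4), 205, Add(-197, 205)), -29077), -1)) = Mul(46398, Pow(Add(Mul(Rational(3, 4), 205, 8), -29077), -1)) = Mul(46398, Pow(Add(1230, -29077), -1)) = Mul(46398, Pow(-27847, -1)) = Mul(46398, Rational(-1, 27847)) = Rational(-46398, 27847)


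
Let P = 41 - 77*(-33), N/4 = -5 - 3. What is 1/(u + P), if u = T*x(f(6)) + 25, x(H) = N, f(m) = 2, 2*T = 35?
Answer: 1/2047 ≈ 0.00048852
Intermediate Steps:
T = 35/2 (T = (1/2)*35 = 35/2 ≈ 17.500)
N = -32 (N = 4*(-5 - 3) = 4*(-8) = -32)
x(H) = -32
P = 2582 (P = 41 + 2541 = 2582)
u = -535 (u = (35/2)*(-32) + 25 = -560 + 25 = -535)
1/(u + P) = 1/(-535 + 2582) = 1/2047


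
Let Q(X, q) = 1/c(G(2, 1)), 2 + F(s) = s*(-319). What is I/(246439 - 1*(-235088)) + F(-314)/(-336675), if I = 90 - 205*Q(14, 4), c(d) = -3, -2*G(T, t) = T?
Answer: -48178363553/162118102725 ≈ -0.29718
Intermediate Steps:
G(T, t) = -T/2
F(s) = -2 - 319*s (F(s) = -2 + s*(-319) = -2 - 319*s)
Q(X, q) = -⅓ (Q(X, q) = 1/(-3) = -⅓)
I = 475/3 (I = 90 - 205*(-⅓) = 90 + 205/3 = 475/3 ≈ 158.33)
I/(246439 - 1*(-235088)) + F(-314)/(-336675) = 475/(3*(246439 - 1*(-235088))) + (-2 - 319*(-314))/(-336675) = 475/(3*(246439 + 235088)) + (-2 + 100166)*(-1/336675) = (475/3)/481527 + 100164*(-1/336675) = (475/3)*(1/481527) - 33388/112225 = 475/1444581 - 33388/112225 = -48178363553/162118102725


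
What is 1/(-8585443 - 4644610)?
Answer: -1/13230053 ≈ -7.5585e-8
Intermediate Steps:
1/(-8585443 - 4644610) = 1/(-13230053) = -1/13230053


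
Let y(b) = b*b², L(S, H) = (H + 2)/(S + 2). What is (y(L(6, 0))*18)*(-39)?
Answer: -351/32 ≈ -10.969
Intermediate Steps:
L(S, H) = (2 + H)/(2 + S)
y(b) = b³
(y(L(6, 0))*18)*(-39) = (((2 + 0)/(2 + 6))³*18)*(-39) = ((2/8)³*18)*(-39) = (((⅛)*2)³*18)*(-39) = ((¼)³*18)*(-39) = ((1/64)*18)*(-39) = (9/32)*(-39) = -351/32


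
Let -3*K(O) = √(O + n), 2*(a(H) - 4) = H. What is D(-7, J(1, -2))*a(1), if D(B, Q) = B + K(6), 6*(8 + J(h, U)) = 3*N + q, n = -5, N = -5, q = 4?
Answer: -33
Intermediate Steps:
a(H) = 4 + H/2
J(h, U) = -59/6 (J(h, U) = -8 + (3*(-5) + 4)/6 = -8 + (-15 + 4)/6 = -8 + (⅙)*(-11) = -8 - 11/6 = -59/6)
K(O) = -√(-5 + O)/3 (K(O) = -√(O - 5)/3 = -√(-5 + O)/3)
D(B, Q) = -⅓ + B (D(B, Q) = B - √(-5 + 6)/3 = B - √1/3 = B - ⅓*1 = B - ⅓ = -⅓ + B)
D(-7, J(1, -2))*a(1) = (-⅓ - 7)*(4 + (½)*1) = -22*(4 + ½)/3 = -22/3*9/2 = -33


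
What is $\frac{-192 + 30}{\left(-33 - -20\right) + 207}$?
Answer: $- \frac{81}{97} \approx -0.83505$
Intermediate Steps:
$\frac{-192 + 30}{\left(-33 - -20\right) + 207} = - \frac{162}{\left(-33 + 20\right) + 207} = - \frac{162}{-13 + 207} = - \frac{162}{194} = \left(-162\right) \frac{1}{194} = - \frac{81}{97}$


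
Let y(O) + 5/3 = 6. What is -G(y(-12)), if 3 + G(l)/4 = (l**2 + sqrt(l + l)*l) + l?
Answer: -724/9 - 52*sqrt(78)/9 ≈ -131.47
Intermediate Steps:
y(O) = 13/3 (y(O) = -5/3 + 6 = 13/3)
G(l) = -12 + 4*l + 4*l**2 + 4*sqrt(2)*l**(3/2) (G(l) = -12 + 4*((l**2 + sqrt(l + l)*l) + l) = -12 + 4*((l**2 + sqrt(2*l)*l) + l) = -12 + 4*((l**2 + (sqrt(2)*sqrt(l))*l) + l) = -12 + 4*((l**2 + sqrt(2)*l**(3/2)) + l) = -12 + 4*(l + l**2 + sqrt(2)*l**(3/2)) = -12 + (4*l + 4*l**2 + 4*sqrt(2)*l**(3/2)) = -12 + 4*l + 4*l**2 + 4*sqrt(2)*l**(3/2))
-G(y(-12)) = -(-12 + 4*(13/3) + 4*(13/3)**2 + 4*sqrt(2)*(13/3)**(3/2)) = -(-12 + 52/3 + 4*(169/9) + 4*sqrt(2)*(13*sqrt(39)/9)) = -(-12 + 52/3 + 676/9 + 52*sqrt(78)/9) = -(724/9 + 52*sqrt(78)/9) = -724/9 - 52*sqrt(78)/9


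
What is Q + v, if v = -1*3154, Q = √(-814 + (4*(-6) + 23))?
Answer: -3154 + I*√815 ≈ -3154.0 + 28.548*I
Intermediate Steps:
Q = I*√815 (Q = √(-814 + (-24 + 23)) = √(-814 - 1) = √(-815) = I*√815 ≈ 28.548*I)
v = -3154
Q + v = I*√815 - 3154 = -3154 + I*√815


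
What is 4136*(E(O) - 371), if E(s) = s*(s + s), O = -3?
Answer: -1460008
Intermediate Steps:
E(s) = 2*s**2 (E(s) = s*(2*s) = 2*s**2)
4136*(E(O) - 371) = 4136*(2*(-3)**2 - 371) = 4136*(2*9 - 371) = 4136*(18 - 371) = 4136*(-353) = -1460008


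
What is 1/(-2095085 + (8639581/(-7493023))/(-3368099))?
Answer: -25237243273277/52874169823184903964 ≈ -4.7731e-7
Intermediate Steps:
1/(-2095085 + (8639581/(-7493023))/(-3368099)) = 1/(-2095085 + (8639581*(-1/7493023))*(-1/3368099)) = 1/(-2095085 - 8639581/7493023*(-1/3368099)) = 1/(-2095085 + 8639581/25237243273277) = 1/(-52874169823184903964/25237243273277) = -25237243273277/52874169823184903964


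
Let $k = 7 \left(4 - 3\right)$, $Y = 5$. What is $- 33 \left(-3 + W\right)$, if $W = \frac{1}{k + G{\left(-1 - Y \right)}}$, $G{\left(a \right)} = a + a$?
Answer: $\frac{528}{5} \approx 105.6$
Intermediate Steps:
$k = 7$ ($k = 7 \cdot 1 = 7$)
$G{\left(a \right)} = 2 a$
$W = - \frac{1}{5}$ ($W = \frac{1}{7 + 2 \left(-1 - 5\right)} = \frac{1}{7 + 2 \left(-6\right)} = \frac{1}{7 - 12} = \frac{1}{-5} = - \frac{1}{5} \approx -0.2$)
$- 33 \left(-3 + W\right) = - 33 \left(-3 - \frac{1}{5}\right) = \left(-33\right) \left(- \frac{16}{5}\right) = \frac{528}{5}$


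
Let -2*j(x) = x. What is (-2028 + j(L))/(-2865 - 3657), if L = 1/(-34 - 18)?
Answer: 210911/678288 ≈ 0.31095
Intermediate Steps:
L = -1/52 (L = 1/(-52) = -1/52 ≈ -0.019231)
j(x) = -x/2
(-2028 + j(L))/(-2865 - 3657) = (-2028 - ½*(-1/52))/(-2865 - 3657) = (-2028 + 1/104)/(-6522) = -210911/104*(-1/6522) = 210911/678288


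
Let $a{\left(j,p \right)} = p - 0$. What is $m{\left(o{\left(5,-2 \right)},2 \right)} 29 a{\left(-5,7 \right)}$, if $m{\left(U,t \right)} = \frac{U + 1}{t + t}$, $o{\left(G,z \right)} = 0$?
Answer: $\frac{203}{4} \approx 50.75$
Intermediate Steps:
$a{\left(j,p \right)} = p$ ($a{\left(j,p \right)} = p + 0 = p$)
$m{\left(U,t \right)} = \frac{1 + U}{2 t}$
$m{\left(o{\left(5,-2 \right)},2 \right)} 29 a{\left(-5,7 \right)} = \frac{1 + 0}{2 \cdot 2} \cdot 29 \cdot 7 = \frac{1}{2} \cdot \frac{1}{2} \cdot 1 \cdot 29 \cdot 7 = \frac{1}{4} \cdot 29 \cdot 7 = \frac{29}{4} \cdot 7 = \frac{203}{4}$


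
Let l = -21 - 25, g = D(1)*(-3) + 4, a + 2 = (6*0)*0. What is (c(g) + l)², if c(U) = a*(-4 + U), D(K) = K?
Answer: 1600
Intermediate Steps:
a = -2 (a = -2 + (6*0)*0 = -2 + 0*0 = -2 + 0 = -2)
g = 1 (g = 1*(-3) + 4 = -3 + 4 = 1)
c(U) = 8 - 2*U (c(U) = -2*(-4 + U) = 8 - 2*U)
l = -46
(c(g) + l)² = ((8 - 2*1) - 46)² = ((8 - 2) - 46)² = (6 - 46)² = (-40)² = 1600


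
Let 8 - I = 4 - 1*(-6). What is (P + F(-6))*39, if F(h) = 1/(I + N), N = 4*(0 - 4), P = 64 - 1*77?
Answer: -3055/6 ≈ -509.17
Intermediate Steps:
P = -13 (P = 64 - 77 = -13)
I = -2 (I = 8 - (4 - 1*(-6)) = 8 - (4 + 6) = 8 - 1*10 = 8 - 10 = -2)
N = -16 (N = 4*(-4) = -16)
F(h) = -1/18 (F(h) = 1/(-2 - 16) = 1/(-18) = -1/18)
(P + F(-6))*39 = (-13 - 1/18)*39 = -235/18*39 = -3055/6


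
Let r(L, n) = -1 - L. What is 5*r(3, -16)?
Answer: -20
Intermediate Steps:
5*r(3, -16) = 5*(-1 - 1*3) = 5*(-1 - 3) = 5*(-4) = -20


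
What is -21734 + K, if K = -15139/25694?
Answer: -558448535/25694 ≈ -21735.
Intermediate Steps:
K = -15139/25694 (K = -15139*1/25694 = -15139/25694 ≈ -0.58920)
-21734 + K = -21734 - 15139/25694 = -558448535/25694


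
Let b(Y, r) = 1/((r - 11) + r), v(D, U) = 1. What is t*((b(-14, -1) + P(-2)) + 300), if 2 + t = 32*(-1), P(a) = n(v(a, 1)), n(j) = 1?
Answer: -133008/13 ≈ -10231.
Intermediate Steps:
b(Y, r) = 1/(-11 + 2*r) (b(Y, r) = 1/((-11 + r) + r) = 1/(-11 + 2*r))
P(a) = 1
t = -34 (t = -2 + 32*(-1) = -2 - 32 = -34)
t*((b(-14, -1) + P(-2)) + 300) = -34*((1/(-11 + 2*(-1)) + 1) + 300) = -34*((1/(-11 - 2) + 1) + 300) = -34*((1/(-13) + 1) + 300) = -34*((-1/13 + 1) + 300) = -34*(12/13 + 300) = -34*3912/13 = -133008/13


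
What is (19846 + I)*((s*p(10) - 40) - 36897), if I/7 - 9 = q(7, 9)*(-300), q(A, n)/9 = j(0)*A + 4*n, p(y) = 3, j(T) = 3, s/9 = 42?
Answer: 37857769973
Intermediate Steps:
s = 378 (s = 9*42 = 378)
q(A, n) = 27*A + 36*n (q(A, n) = 9*(3*A + 4*n) = 27*A + 36*n)
I = -1077237 (I = 63 + 7*((27*7 + 36*9)*(-300)) = 63 + 7*((189 + 324)*(-300)) = 63 + 7*(513*(-300)) = 63 + 7*(-153900) = 63 - 1077300 = -1077237)
(19846 + I)*((s*p(10) - 40) - 36897) = (19846 - 1077237)*((378*3 - 40) - 36897) = -1057391*((1134 - 40) - 36897) = -1057391*(1094 - 36897) = -1057391*(-35803) = 37857769973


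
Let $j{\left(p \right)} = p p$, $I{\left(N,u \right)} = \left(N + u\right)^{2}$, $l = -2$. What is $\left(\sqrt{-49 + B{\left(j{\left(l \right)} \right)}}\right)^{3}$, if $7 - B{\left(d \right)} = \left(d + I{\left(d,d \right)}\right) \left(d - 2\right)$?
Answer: $- 178 i \sqrt{178} \approx - 2374.8 i$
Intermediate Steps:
$j{\left(p \right)} = p^{2}$
$B{\left(d \right)} = 7 - \left(-2 + d\right) \left(d + 4 d^{2}\right)$ ($B{\left(d \right)} = 7 - \left(d + \left(d + d\right)^{2}\right) \left(d - 2\right) = 7 - \left(d + \left(2 d\right)^{2}\right) \left(-2 + d\right) = 7 - \left(d + 4 d^{2}\right) \left(-2 + d\right) = 7 - \left(-2 + d\right) \left(d + 4 d^{2}\right)$)
$\left(\sqrt{-49 + B{\left(j{\left(l \right)} \right)}}\right)^{3} = \left(\sqrt{-49 + \left(7 - 4 \left(\left(-2\right)^{2}\right)^{3} + 2 \left(-2\right)^{2} + 7 \left(\left(-2\right)^{2}\right)^{2}\right)}\right)^{3} = \left(\sqrt{-49 + \left(7 - 4 \cdot 4^{3} + 2 \cdot 4 + 7 \cdot 4^{2}\right)}\right)^{3} = \left(\sqrt{-49 + \left(7 - 256 + 8 + 7 \cdot 16\right)}\right)^{3} = \left(\sqrt{-49 + \left(7 - 256 + 8 + 112\right)}\right)^{3} = \left(\sqrt{-49 - 129}\right)^{3} = \left(\sqrt{-178}\right)^{3} = \left(i \sqrt{178}\right)^{3} = - 178 i \sqrt{178}$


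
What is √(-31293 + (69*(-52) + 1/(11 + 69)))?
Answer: I*√13952395/20 ≈ 186.76*I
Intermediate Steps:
√(-31293 + (69*(-52) + 1/(11 + 69))) = √(-31293 + (-3588 + 1/80)) = √(-31293 - 287039/80) = √(-2790479/80) = I*√13952395/20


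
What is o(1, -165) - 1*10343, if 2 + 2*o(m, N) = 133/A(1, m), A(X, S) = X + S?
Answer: -41243/4 ≈ -10311.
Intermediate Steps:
A(X, S) = S + X
o(m, N) = -1 + 133/(2*(1 + m)) (o(m, N) = -1 + (133/(m + 1))/2 = -1 + (133/(1 + m))/2 = -1 + 133/(2*(1 + m)))
o(1, -165) - 1*10343 = (131/2 - 1*1)/(1 + 1) - 1*10343 = (131/2 - 1)/2 - 10343 = (½)*(129/2) - 10343 = 129/4 - 10343 = -41243/4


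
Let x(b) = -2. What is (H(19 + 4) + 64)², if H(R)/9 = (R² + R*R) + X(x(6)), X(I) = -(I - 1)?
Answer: 92409769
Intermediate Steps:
X(I) = 1 - I (X(I) = -(-1 + I) = 1 - I)
H(R) = 27 + 18*R² (H(R) = 9*((R² + R*R) + (1 - 1*(-2))) = 9*((R² + R²) + (1 + 2)) = 9*(2*R² + 3) = 9*(3 + 2*R²) = 27 + 18*R²)
(H(19 + 4) + 64)² = ((27 + 18*(19 + 4)²) + 64)² = ((27 + 18*23²) + 64)² = ((27 + 18*529) + 64)² = ((27 + 9522) + 64)² = (9549 + 64)² = 9613² = 92409769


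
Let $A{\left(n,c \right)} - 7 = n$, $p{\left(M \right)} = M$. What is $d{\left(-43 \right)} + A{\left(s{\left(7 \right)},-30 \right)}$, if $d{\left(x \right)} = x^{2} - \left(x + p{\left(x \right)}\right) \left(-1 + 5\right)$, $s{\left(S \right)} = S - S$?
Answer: $2200$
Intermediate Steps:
$s{\left(S \right)} = 0$
$A{\left(n,c \right)} = 7 + n$
$d{\left(x \right)} = x^{2} - 8 x$ ($d{\left(x \right)} = x^{2} - \left(x + x\right) \left(-1 + 5\right) = x^{2} - 2 x 4 = x^{2} - 8 x$)
$d{\left(-43 \right)} + A{\left(s{\left(7 \right)},-30 \right)} = - 43 \left(-8 - 43\right) + \left(7 + 0\right) = \left(-43\right) \left(-51\right) + 7 = 2193 + 7 = 2200$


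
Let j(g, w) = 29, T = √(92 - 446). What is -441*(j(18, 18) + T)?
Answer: -12789 - 441*I*√354 ≈ -12789.0 - 8297.4*I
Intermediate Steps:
T = I*√354 (T = √(-354) = I*√354 ≈ 18.815*I)
-441*(j(18, 18) + T) = -441*(29 + I*√354) = -12789 - 441*I*√354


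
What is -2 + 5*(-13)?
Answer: -67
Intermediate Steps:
-2 + 5*(-13) = -2 - 65 = -67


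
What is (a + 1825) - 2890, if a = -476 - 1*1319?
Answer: -2860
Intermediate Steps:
a = -1795 (a = -476 - 1319 = -1795)
(a + 1825) - 2890 = (-1795 + 1825) - 2890 = 30 - 2890 = -2860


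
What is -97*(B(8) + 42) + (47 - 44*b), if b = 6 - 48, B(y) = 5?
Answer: -2664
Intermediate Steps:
b = -42
-97*(B(8) + 42) + (47 - 44*b) = -97*(5 + 42) + (47 - 44*(-42)) = -97*47 + (47 + 1848) = -4559 + 1895 = -2664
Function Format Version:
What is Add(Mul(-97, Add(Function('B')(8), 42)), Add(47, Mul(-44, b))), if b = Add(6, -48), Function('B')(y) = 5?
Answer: -2664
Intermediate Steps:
b = -42
Add(Mul(-97, Add(Function('B')(8), 42)), Add(47, Mul(-44, b))) = Add(Mul(-97, Add(5, 42)), Add(47, Mul(-44, -42))) = Add(Mul(-97, 47), Add(47, 1848)) = Add(-4559, 1895) = -2664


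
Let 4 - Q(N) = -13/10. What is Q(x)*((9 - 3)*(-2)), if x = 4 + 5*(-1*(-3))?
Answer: -318/5 ≈ -63.600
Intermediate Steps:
x = 19 (x = 4 + 5*3 = 4 + 15 = 19)
Q(N) = 53/10 (Q(N) = 4 - (-13)/10 = 4 - 1*(-13/10) = 4 + 13/10 = 53/10)
Q(x)*((9 - 3)*(-2)) = 53*((9 - 3)*(-2))/10 = 53*(6*(-2))/10 = (53/10)*(-12) = -318/5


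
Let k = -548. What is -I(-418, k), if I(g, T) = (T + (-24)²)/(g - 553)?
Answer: 28/971 ≈ 0.028836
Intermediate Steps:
I(g, T) = (576 + T)/(-553 + g) (I(g, T) = (T + 576)/(-553 + g) = (576 + T)/(-553 + g))
-I(-418, k) = -(576 - 548)/(-553 - 418) = -28/(-971) = -(-1)*28/971 = -1*(-28/971) = 28/971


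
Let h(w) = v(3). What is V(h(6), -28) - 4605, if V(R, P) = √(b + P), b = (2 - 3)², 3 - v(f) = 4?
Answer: -4605 + 3*I*√3 ≈ -4605.0 + 5.1962*I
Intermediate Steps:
v(f) = -1 (v(f) = 3 - 1*4 = 3 - 4 = -1)
h(w) = -1
b = 1 (b = (-1)² = 1)
V(R, P) = √(1 + P)
V(h(6), -28) - 4605 = √(1 - 28) - 4605 = √(-27) - 4605 = 3*I*√3 - 4605 = -4605 + 3*I*√3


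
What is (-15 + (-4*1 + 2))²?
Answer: 289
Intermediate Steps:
(-15 + (-4*1 + 2))² = (-15 + (-4 + 2))² = (-15 - 2)² = (-17)² = 289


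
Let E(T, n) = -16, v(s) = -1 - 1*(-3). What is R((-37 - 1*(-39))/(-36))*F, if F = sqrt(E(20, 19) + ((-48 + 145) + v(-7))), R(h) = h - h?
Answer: 0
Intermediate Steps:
v(s) = 2 (v(s) = -1 + 3 = 2)
R(h) = 0
F = sqrt(83) (F = sqrt(-16 + ((-48 + 145) + 2)) = sqrt(-16 + (97 + 2)) = sqrt(-16 + 99) = sqrt(83) ≈ 9.1104)
R((-37 - 1*(-39))/(-36))*F = 0*sqrt(83) = 0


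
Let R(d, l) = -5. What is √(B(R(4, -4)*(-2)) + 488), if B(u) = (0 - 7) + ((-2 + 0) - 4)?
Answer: 5*√19 ≈ 21.794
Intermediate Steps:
B(u) = -13 (B(u) = -7 + (-2 - 4) = -7 - 6 = -13)
√(B(R(4, -4)*(-2)) + 488) = √(-13 + 488) = √475 = 5*√19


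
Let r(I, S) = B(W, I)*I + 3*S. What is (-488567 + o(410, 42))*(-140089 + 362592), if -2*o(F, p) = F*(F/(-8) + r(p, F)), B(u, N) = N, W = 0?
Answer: -971742469469/4 ≈ -2.4294e+11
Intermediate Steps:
r(I, S) = I² + 3*S (r(I, S) = I*I + 3*S = I² + 3*S)
o(F, p) = -F*(p² + 23*F/8)/2 (o(F, p) = -F*(F/(-8) + (p² + 3*F))/2 = -F*(F*(-⅛) + (p² + 3*F))/2 = -F*(-F/8 + (p² + 3*F))/2 = -F*(p² + 23*F/8)/2)
(-488567 + o(410, 42))*(-140089 + 362592) = (-488567 + (1/16)*410*(-23*410 - 8*42²))*(-140089 + 362592) = (-488567 + (1/16)*410*(-9430 - 8*1764))*222503 = (-488567 + (1/16)*410*(-9430 - 14112))*222503 = (-488567 + (1/16)*410*(-23542))*222503 = (-488567 - 2413055/4)*222503 = -4367323/4*222503 = -971742469469/4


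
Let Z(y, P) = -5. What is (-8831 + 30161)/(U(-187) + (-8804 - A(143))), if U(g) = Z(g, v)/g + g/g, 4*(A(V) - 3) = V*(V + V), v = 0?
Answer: -7977420/7117397 ≈ -1.1208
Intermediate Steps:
A(V) = 3 + V**2/2 (A(V) = 3 + (V*(V + V))/4 = 3 + (V*(2*V))/4 = 3 + (2*V**2)/4 = 3 + V**2/2)
U(g) = 1 - 5/g (U(g) = -5/g + g/g = -5/g + 1 = 1 - 5/g)
(-8831 + 30161)/(U(-187) + (-8804 - A(143))) = (-8831 + 30161)/((-5 - 187)/(-187) + (-8804 - (3 + (1/2)*143**2))) = 21330/(-1/187*(-192) + (-8804 - (3 + (1/2)*20449))) = 21330/(192/187 + (-8804 - (3 + 20449/2))) = 21330/(192/187 + (-8804 - 1*20455/2)) = 21330/(192/187 + (-8804 - 20455/2)) = 21330/(192/187 - 38063/2) = 21330/(-7117397/374) = 21330*(-374/7117397) = -7977420/7117397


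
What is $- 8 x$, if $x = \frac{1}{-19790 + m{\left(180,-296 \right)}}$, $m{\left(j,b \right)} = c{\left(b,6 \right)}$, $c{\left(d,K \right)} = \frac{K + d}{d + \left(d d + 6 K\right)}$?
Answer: $\frac{349424}{864387765} \approx 0.00040424$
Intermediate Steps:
$c{\left(d,K \right)} = \frac{K + d}{d + d^{2} + 6 K}$ ($c{\left(d,K \right)} = \frac{K + d}{d + \left(d^{2} + 6 K\right)} = \frac{K + d}{d + d^{2} + 6 K}$)
$m{\left(j,b \right)} = \frac{6 + b}{36 + b + b^{2}}$ ($m{\left(j,b \right)} = \frac{6 + b}{b + b^{2} + 6 \cdot 6} = \frac{6 + b}{b + b^{2} + 36} = \frac{6 + b}{36 + b + b^{2}}$)
$x = - \frac{43678}{864387765}$ ($x = \frac{1}{-19790 + \frac{6 - 296}{36 - 296 + \left(-296\right)^{2}}} = \frac{1}{-19790 + \frac{1}{36 - 296 + 87616} \left(-290\right)} = \frac{1}{-19790 + \frac{1}{87356} \left(-290\right)} = \frac{1}{-19790 - \frac{145}{43678}} = \frac{1}{- \frac{864387765}{43678}} = - \frac{43678}{864387765} \approx -5.0531 \cdot 10^{-5}$)
$- 8 x = \left(-8\right) \left(- \frac{43678}{864387765}\right) = \frac{349424}{864387765}$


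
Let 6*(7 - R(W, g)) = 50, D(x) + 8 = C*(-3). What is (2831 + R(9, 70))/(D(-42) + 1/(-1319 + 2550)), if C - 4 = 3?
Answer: -803843/8238 ≈ -97.577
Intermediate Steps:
C = 7 (C = 4 + 3 = 7)
D(x) = -29 (D(x) = -8 + 7*(-3) = -8 - 21 = -29)
R(W, g) = -4/3 (R(W, g) = 7 - ⅙*50 = 7 - 25/3 = -4/3)
(2831 + R(9, 70))/(D(-42) + 1/(-1319 + 2550)) = (2831 - 4/3)/(-29 + 1/(-1319 + 2550)) = 8489/(3*(-29 + 1/1231)) = 8489/(3*(-35698/1231)) = (8489/3)*(-1231/35698) = -803843/8238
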